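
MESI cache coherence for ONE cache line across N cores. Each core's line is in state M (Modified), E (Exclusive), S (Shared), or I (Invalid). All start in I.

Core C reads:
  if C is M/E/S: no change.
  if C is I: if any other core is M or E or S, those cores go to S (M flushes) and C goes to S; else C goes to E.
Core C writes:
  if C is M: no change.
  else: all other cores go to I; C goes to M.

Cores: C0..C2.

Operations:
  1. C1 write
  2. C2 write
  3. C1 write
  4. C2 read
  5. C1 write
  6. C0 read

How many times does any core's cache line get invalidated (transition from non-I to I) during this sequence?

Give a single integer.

Answer: 3

Derivation:
Op 1: C1 write [C1 write: invalidate none -> C1=M] -> [I,M,I] (invalidations this op: 0; running total: 0)
Op 2: C2 write [C2 write: invalidate ['C1=M'] -> C2=M] -> [I,I,M] (invalidations this op: 1; running total: 1)
Op 3: C1 write [C1 write: invalidate ['C2=M'] -> C1=M] -> [I,M,I] (invalidations this op: 1; running total: 2)
Op 4: C2 read [C2 read from I: others=['C1=M'] -> C2=S, others downsized to S] -> [I,S,S] (invalidations this op: 0; running total: 2)
Op 5: C1 write [C1 write: invalidate ['C2=S'] -> C1=M] -> [I,M,I] (invalidations this op: 1; running total: 3)
Op 6: C0 read [C0 read from I: others=['C1=M'] -> C0=S, others downsized to S] -> [S,S,I] (invalidations this op: 0; running total: 3)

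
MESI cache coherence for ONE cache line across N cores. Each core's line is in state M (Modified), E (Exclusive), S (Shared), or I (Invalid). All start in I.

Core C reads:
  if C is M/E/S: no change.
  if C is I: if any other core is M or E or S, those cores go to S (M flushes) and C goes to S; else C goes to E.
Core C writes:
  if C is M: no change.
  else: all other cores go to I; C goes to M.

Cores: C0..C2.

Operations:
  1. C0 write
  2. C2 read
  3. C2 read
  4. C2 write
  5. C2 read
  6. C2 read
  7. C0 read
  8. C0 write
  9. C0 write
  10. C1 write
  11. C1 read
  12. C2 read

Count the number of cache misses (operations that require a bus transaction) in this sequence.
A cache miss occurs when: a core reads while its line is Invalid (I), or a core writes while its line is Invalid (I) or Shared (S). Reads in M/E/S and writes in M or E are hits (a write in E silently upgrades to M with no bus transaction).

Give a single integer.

Answer: 7

Derivation:
Op 1: C0 write [C0 write: invalidate none -> C0=M] -> [M,I,I] [MISS #1: write from I]
Op 2: C2 read [C2 read from I: others=['C0=M'] -> C2=S, others downsized to S] -> [S,I,S] [MISS #2: read from I]
Op 3: C2 read [C2 read: already in S, no change] -> [S,I,S] [hit: read from S]
Op 4: C2 write [C2 write: invalidate ['C0=S'] -> C2=M] -> [I,I,M] [MISS #3: write from S]
Op 5: C2 read [C2 read: already in M, no change] -> [I,I,M] [hit: read from M]
Op 6: C2 read [C2 read: already in M, no change] -> [I,I,M] [hit: read from M]
Op 7: C0 read [C0 read from I: others=['C2=M'] -> C0=S, others downsized to S] -> [S,I,S] [MISS #4: read from I]
Op 8: C0 write [C0 write: invalidate ['C2=S'] -> C0=M] -> [M,I,I] [MISS #5: write from S]
Op 9: C0 write [C0 write: already M (modified), no change] -> [M,I,I] [hit: write from M]
Op 10: C1 write [C1 write: invalidate ['C0=M'] -> C1=M] -> [I,M,I] [MISS #6: write from I]
Op 11: C1 read [C1 read: already in M, no change] -> [I,M,I] [hit: read from M]
Op 12: C2 read [C2 read from I: others=['C1=M'] -> C2=S, others downsized to S] -> [I,S,S] [MISS #7: read from I]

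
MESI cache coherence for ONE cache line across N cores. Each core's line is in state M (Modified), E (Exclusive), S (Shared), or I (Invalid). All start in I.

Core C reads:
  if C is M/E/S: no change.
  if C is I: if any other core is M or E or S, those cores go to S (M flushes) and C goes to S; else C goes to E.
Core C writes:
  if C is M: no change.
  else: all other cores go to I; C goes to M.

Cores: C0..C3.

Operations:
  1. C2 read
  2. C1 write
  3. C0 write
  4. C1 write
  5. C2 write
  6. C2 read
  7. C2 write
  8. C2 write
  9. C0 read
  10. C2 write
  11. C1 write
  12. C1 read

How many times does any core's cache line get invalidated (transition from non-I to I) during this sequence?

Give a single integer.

Op 1: C2 read [C2 read from I: no other sharers -> C2=E (exclusive)] -> [I,I,E,I] (invalidations this op: 0; running total: 0)
Op 2: C1 write [C1 write: invalidate ['C2=E'] -> C1=M] -> [I,M,I,I] (invalidations this op: 1; running total: 1)
Op 3: C0 write [C0 write: invalidate ['C1=M'] -> C0=M] -> [M,I,I,I] (invalidations this op: 1; running total: 2)
Op 4: C1 write [C1 write: invalidate ['C0=M'] -> C1=M] -> [I,M,I,I] (invalidations this op: 1; running total: 3)
Op 5: C2 write [C2 write: invalidate ['C1=M'] -> C2=M] -> [I,I,M,I] (invalidations this op: 1; running total: 4)
Op 6: C2 read [C2 read: already in M, no change] -> [I,I,M,I] (invalidations this op: 0; running total: 4)
Op 7: C2 write [C2 write: already M (modified), no change] -> [I,I,M,I] (invalidations this op: 0; running total: 4)
Op 8: C2 write [C2 write: already M (modified), no change] -> [I,I,M,I] (invalidations this op: 0; running total: 4)
Op 9: C0 read [C0 read from I: others=['C2=M'] -> C0=S, others downsized to S] -> [S,I,S,I] (invalidations this op: 0; running total: 4)
Op 10: C2 write [C2 write: invalidate ['C0=S'] -> C2=M] -> [I,I,M,I] (invalidations this op: 1; running total: 5)
Op 11: C1 write [C1 write: invalidate ['C2=M'] -> C1=M] -> [I,M,I,I] (invalidations this op: 1; running total: 6)
Op 12: C1 read [C1 read: already in M, no change] -> [I,M,I,I] (invalidations this op: 0; running total: 6)

Answer: 6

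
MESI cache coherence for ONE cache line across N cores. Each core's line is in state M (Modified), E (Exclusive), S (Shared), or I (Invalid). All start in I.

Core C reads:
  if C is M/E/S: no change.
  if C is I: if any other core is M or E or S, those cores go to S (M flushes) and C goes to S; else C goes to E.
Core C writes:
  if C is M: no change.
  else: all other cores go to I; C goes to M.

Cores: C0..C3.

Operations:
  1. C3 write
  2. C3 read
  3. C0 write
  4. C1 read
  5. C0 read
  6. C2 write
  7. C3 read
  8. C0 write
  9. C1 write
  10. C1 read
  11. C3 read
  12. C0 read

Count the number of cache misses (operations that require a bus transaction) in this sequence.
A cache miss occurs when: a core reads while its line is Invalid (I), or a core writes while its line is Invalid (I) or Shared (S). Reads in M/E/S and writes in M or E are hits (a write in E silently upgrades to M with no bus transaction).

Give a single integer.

Answer: 9

Derivation:
Op 1: C3 write [C3 write: invalidate none -> C3=M] -> [I,I,I,M] [MISS #1: write from I]
Op 2: C3 read [C3 read: already in M, no change] -> [I,I,I,M] [hit: read from M]
Op 3: C0 write [C0 write: invalidate ['C3=M'] -> C0=M] -> [M,I,I,I] [MISS #2: write from I]
Op 4: C1 read [C1 read from I: others=['C0=M'] -> C1=S, others downsized to S] -> [S,S,I,I] [MISS #3: read from I]
Op 5: C0 read [C0 read: already in S, no change] -> [S,S,I,I] [hit: read from S]
Op 6: C2 write [C2 write: invalidate ['C0=S', 'C1=S'] -> C2=M] -> [I,I,M,I] [MISS #4: write from I]
Op 7: C3 read [C3 read from I: others=['C2=M'] -> C3=S, others downsized to S] -> [I,I,S,S] [MISS #5: read from I]
Op 8: C0 write [C0 write: invalidate ['C2=S', 'C3=S'] -> C0=M] -> [M,I,I,I] [MISS #6: write from I]
Op 9: C1 write [C1 write: invalidate ['C0=M'] -> C1=M] -> [I,M,I,I] [MISS #7: write from I]
Op 10: C1 read [C1 read: already in M, no change] -> [I,M,I,I] [hit: read from M]
Op 11: C3 read [C3 read from I: others=['C1=M'] -> C3=S, others downsized to S] -> [I,S,I,S] [MISS #8: read from I]
Op 12: C0 read [C0 read from I: others=['C1=S', 'C3=S'] -> C0=S, others downsized to S] -> [S,S,I,S] [MISS #9: read from I]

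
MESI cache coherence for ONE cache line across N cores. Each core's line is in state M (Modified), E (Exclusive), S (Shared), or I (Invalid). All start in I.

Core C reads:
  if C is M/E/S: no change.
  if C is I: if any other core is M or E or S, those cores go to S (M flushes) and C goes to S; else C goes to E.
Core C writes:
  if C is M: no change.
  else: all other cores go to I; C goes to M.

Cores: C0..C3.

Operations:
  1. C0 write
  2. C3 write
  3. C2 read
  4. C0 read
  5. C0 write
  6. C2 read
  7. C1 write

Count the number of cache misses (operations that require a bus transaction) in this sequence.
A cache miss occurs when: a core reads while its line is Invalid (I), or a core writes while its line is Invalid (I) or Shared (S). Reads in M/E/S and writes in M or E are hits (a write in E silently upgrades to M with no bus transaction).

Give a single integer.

Op 1: C0 write [C0 write: invalidate none -> C0=M] -> [M,I,I,I] [MISS #1: write from I]
Op 2: C3 write [C3 write: invalidate ['C0=M'] -> C3=M] -> [I,I,I,M] [MISS #2: write from I]
Op 3: C2 read [C2 read from I: others=['C3=M'] -> C2=S, others downsized to S] -> [I,I,S,S] [MISS #3: read from I]
Op 4: C0 read [C0 read from I: others=['C2=S', 'C3=S'] -> C0=S, others downsized to S] -> [S,I,S,S] [MISS #4: read from I]
Op 5: C0 write [C0 write: invalidate ['C2=S', 'C3=S'] -> C0=M] -> [M,I,I,I] [MISS #5: write from S]
Op 6: C2 read [C2 read from I: others=['C0=M'] -> C2=S, others downsized to S] -> [S,I,S,I] [MISS #6: read from I]
Op 7: C1 write [C1 write: invalidate ['C0=S', 'C2=S'] -> C1=M] -> [I,M,I,I] [MISS #7: write from I]

Answer: 7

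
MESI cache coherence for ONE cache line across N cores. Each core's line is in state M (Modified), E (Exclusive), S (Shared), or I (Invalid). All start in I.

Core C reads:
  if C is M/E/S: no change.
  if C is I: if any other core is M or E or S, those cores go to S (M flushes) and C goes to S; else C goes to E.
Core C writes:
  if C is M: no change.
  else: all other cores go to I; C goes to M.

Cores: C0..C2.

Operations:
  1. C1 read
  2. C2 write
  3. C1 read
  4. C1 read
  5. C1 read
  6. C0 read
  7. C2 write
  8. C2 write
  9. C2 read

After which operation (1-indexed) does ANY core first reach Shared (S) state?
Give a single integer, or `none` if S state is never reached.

Answer: 3

Derivation:
Op 1: C1 read [C1 read from I: no other sharers -> C1=E (exclusive)] -> [I,E,I]
Op 2: C2 write [C2 write: invalidate ['C1=E'] -> C2=M] -> [I,I,M]
Op 3: C1 read [C1 read from I: others=['C2=M'] -> C1=S, others downsized to S] -> [I,S,S]
  -> First S state at op 3; remaining ops need not be traced.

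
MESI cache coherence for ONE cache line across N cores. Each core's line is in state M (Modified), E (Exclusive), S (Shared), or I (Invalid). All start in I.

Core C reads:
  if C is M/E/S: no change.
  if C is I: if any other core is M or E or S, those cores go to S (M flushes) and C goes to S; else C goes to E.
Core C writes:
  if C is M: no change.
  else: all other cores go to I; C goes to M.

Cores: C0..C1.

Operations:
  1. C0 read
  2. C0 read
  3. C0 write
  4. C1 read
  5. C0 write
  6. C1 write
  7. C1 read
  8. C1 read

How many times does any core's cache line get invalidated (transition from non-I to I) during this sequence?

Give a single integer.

Op 1: C0 read [C0 read from I: no other sharers -> C0=E (exclusive)] -> [E,I] (invalidations this op: 0; running total: 0)
Op 2: C0 read [C0 read: already in E, no change] -> [E,I] (invalidations this op: 0; running total: 0)
Op 3: C0 write [C0 write: invalidate none -> C0=M] -> [M,I] (invalidations this op: 0; running total: 0)
Op 4: C1 read [C1 read from I: others=['C0=M'] -> C1=S, others downsized to S] -> [S,S] (invalidations this op: 0; running total: 0)
Op 5: C0 write [C0 write: invalidate ['C1=S'] -> C0=M] -> [M,I] (invalidations this op: 1; running total: 1)
Op 6: C1 write [C1 write: invalidate ['C0=M'] -> C1=M] -> [I,M] (invalidations this op: 1; running total: 2)
Op 7: C1 read [C1 read: already in M, no change] -> [I,M] (invalidations this op: 0; running total: 2)
Op 8: C1 read [C1 read: already in M, no change] -> [I,M] (invalidations this op: 0; running total: 2)

Answer: 2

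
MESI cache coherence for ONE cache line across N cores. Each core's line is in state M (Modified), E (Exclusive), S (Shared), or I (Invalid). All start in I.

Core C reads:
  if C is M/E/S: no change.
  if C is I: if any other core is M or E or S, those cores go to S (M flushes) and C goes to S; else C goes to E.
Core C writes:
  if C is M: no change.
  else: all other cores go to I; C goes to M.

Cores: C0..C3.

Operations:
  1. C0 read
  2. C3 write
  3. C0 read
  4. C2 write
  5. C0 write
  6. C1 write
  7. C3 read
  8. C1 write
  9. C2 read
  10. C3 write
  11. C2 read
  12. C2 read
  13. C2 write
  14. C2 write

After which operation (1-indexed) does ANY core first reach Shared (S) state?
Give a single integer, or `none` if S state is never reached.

Answer: 3

Derivation:
Op 1: C0 read [C0 read from I: no other sharers -> C0=E (exclusive)] -> [E,I,I,I]
Op 2: C3 write [C3 write: invalidate ['C0=E'] -> C3=M] -> [I,I,I,M]
Op 3: C0 read [C0 read from I: others=['C3=M'] -> C0=S, others downsized to S] -> [S,I,I,S]
  -> First S state at op 3; remaining ops need not be traced.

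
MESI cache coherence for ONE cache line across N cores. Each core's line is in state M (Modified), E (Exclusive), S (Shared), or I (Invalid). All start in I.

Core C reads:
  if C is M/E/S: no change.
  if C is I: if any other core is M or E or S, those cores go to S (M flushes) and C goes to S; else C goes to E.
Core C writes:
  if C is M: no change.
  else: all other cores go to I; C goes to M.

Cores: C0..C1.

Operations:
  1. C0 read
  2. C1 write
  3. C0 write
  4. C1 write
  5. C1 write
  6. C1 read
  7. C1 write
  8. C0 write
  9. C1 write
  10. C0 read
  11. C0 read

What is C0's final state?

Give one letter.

Op 1: C0 read [C0 read from I: no other sharers -> C0=E (exclusive)] -> [E,I]
Op 2: C1 write [C1 write: invalidate ['C0=E'] -> C1=M] -> [I,M]
Op 3: C0 write [C0 write: invalidate ['C1=M'] -> C0=M] -> [M,I]
Op 4: C1 write [C1 write: invalidate ['C0=M'] -> C1=M] -> [I,M]
Op 5: C1 write [C1 write: already M (modified), no change] -> [I,M]
Op 6: C1 read [C1 read: already in M, no change] -> [I,M]
Op 7: C1 write [C1 write: already M (modified), no change] -> [I,M]
Op 8: C0 write [C0 write: invalidate ['C1=M'] -> C0=M] -> [M,I]
Op 9: C1 write [C1 write: invalidate ['C0=M'] -> C1=M] -> [I,M]
Op 10: C0 read [C0 read from I: others=['C1=M'] -> C0=S, others downsized to S] -> [S,S]
Op 11: C0 read [C0 read: already in S, no change] -> [S,S]

Answer: S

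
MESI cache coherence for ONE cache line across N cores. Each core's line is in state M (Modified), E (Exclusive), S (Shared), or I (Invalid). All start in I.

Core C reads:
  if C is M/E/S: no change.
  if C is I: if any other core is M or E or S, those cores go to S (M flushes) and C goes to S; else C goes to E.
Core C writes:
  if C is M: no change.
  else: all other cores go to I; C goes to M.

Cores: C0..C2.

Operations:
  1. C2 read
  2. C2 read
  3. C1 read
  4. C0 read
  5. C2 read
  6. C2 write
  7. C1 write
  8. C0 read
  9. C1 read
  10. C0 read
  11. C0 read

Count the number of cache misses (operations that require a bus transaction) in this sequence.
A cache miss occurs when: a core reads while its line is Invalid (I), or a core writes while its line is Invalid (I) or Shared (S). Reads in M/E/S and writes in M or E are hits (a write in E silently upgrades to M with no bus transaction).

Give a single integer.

Answer: 6

Derivation:
Op 1: C2 read [C2 read from I: no other sharers -> C2=E (exclusive)] -> [I,I,E] [MISS #1: read from I]
Op 2: C2 read [C2 read: already in E, no change] -> [I,I,E] [hit: read from E]
Op 3: C1 read [C1 read from I: others=['C2=E'] -> C1=S, others downsized to S] -> [I,S,S] [MISS #2: read from I]
Op 4: C0 read [C0 read from I: others=['C1=S', 'C2=S'] -> C0=S, others downsized to S] -> [S,S,S] [MISS #3: read from I]
Op 5: C2 read [C2 read: already in S, no change] -> [S,S,S] [hit: read from S]
Op 6: C2 write [C2 write: invalidate ['C0=S', 'C1=S'] -> C2=M] -> [I,I,M] [MISS #4: write from S]
Op 7: C1 write [C1 write: invalidate ['C2=M'] -> C1=M] -> [I,M,I] [MISS #5: write from I]
Op 8: C0 read [C0 read from I: others=['C1=M'] -> C0=S, others downsized to S] -> [S,S,I] [MISS #6: read from I]
Op 9: C1 read [C1 read: already in S, no change] -> [S,S,I] [hit: read from S]
Op 10: C0 read [C0 read: already in S, no change] -> [S,S,I] [hit: read from S]
Op 11: C0 read [C0 read: already in S, no change] -> [S,S,I] [hit: read from S]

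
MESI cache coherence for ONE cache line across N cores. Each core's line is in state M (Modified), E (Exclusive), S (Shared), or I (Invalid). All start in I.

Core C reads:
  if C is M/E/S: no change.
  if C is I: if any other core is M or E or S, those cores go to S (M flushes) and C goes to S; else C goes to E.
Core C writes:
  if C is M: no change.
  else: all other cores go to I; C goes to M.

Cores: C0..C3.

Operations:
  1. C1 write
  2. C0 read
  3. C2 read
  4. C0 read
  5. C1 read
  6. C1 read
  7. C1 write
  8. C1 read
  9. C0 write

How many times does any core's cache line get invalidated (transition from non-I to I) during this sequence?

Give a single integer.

Op 1: C1 write [C1 write: invalidate none -> C1=M] -> [I,M,I,I] (invalidations this op: 0; running total: 0)
Op 2: C0 read [C0 read from I: others=['C1=M'] -> C0=S, others downsized to S] -> [S,S,I,I] (invalidations this op: 0; running total: 0)
Op 3: C2 read [C2 read from I: others=['C0=S', 'C1=S'] -> C2=S, others downsized to S] -> [S,S,S,I] (invalidations this op: 0; running total: 0)
Op 4: C0 read [C0 read: already in S, no change] -> [S,S,S,I] (invalidations this op: 0; running total: 0)
Op 5: C1 read [C1 read: already in S, no change] -> [S,S,S,I] (invalidations this op: 0; running total: 0)
Op 6: C1 read [C1 read: already in S, no change] -> [S,S,S,I] (invalidations this op: 0; running total: 0)
Op 7: C1 write [C1 write: invalidate ['C0=S', 'C2=S'] -> C1=M] -> [I,M,I,I] (invalidations this op: 2; running total: 2)
Op 8: C1 read [C1 read: already in M, no change] -> [I,M,I,I] (invalidations this op: 0; running total: 2)
Op 9: C0 write [C0 write: invalidate ['C1=M'] -> C0=M] -> [M,I,I,I] (invalidations this op: 1; running total: 3)

Answer: 3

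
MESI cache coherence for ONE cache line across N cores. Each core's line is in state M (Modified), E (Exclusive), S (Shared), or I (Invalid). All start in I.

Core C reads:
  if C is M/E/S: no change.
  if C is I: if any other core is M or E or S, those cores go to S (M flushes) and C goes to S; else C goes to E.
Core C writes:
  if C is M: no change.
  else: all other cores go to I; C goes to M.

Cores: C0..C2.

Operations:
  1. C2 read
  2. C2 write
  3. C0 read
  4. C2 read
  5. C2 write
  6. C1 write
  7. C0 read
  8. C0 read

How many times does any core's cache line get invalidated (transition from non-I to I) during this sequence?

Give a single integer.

Op 1: C2 read [C2 read from I: no other sharers -> C2=E (exclusive)] -> [I,I,E] (invalidations this op: 0; running total: 0)
Op 2: C2 write [C2 write: invalidate none -> C2=M] -> [I,I,M] (invalidations this op: 0; running total: 0)
Op 3: C0 read [C0 read from I: others=['C2=M'] -> C0=S, others downsized to S] -> [S,I,S] (invalidations this op: 0; running total: 0)
Op 4: C2 read [C2 read: already in S, no change] -> [S,I,S] (invalidations this op: 0; running total: 0)
Op 5: C2 write [C2 write: invalidate ['C0=S'] -> C2=M] -> [I,I,M] (invalidations this op: 1; running total: 1)
Op 6: C1 write [C1 write: invalidate ['C2=M'] -> C1=M] -> [I,M,I] (invalidations this op: 1; running total: 2)
Op 7: C0 read [C0 read from I: others=['C1=M'] -> C0=S, others downsized to S] -> [S,S,I] (invalidations this op: 0; running total: 2)
Op 8: C0 read [C0 read: already in S, no change] -> [S,S,I] (invalidations this op: 0; running total: 2)

Answer: 2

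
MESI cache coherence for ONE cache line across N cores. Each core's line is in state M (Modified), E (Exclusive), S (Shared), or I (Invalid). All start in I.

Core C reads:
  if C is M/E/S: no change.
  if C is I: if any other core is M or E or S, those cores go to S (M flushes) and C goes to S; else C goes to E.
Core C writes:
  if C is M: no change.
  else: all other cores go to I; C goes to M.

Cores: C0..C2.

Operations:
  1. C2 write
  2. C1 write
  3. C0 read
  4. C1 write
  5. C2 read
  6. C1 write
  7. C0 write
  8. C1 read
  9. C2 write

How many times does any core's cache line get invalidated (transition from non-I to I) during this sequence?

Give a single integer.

Answer: 6

Derivation:
Op 1: C2 write [C2 write: invalidate none -> C2=M] -> [I,I,M] (invalidations this op: 0; running total: 0)
Op 2: C1 write [C1 write: invalidate ['C2=M'] -> C1=M] -> [I,M,I] (invalidations this op: 1; running total: 1)
Op 3: C0 read [C0 read from I: others=['C1=M'] -> C0=S, others downsized to S] -> [S,S,I] (invalidations this op: 0; running total: 1)
Op 4: C1 write [C1 write: invalidate ['C0=S'] -> C1=M] -> [I,M,I] (invalidations this op: 1; running total: 2)
Op 5: C2 read [C2 read from I: others=['C1=M'] -> C2=S, others downsized to S] -> [I,S,S] (invalidations this op: 0; running total: 2)
Op 6: C1 write [C1 write: invalidate ['C2=S'] -> C1=M] -> [I,M,I] (invalidations this op: 1; running total: 3)
Op 7: C0 write [C0 write: invalidate ['C1=M'] -> C0=M] -> [M,I,I] (invalidations this op: 1; running total: 4)
Op 8: C1 read [C1 read from I: others=['C0=M'] -> C1=S, others downsized to S] -> [S,S,I] (invalidations this op: 0; running total: 4)
Op 9: C2 write [C2 write: invalidate ['C0=S', 'C1=S'] -> C2=M] -> [I,I,M] (invalidations this op: 2; running total: 6)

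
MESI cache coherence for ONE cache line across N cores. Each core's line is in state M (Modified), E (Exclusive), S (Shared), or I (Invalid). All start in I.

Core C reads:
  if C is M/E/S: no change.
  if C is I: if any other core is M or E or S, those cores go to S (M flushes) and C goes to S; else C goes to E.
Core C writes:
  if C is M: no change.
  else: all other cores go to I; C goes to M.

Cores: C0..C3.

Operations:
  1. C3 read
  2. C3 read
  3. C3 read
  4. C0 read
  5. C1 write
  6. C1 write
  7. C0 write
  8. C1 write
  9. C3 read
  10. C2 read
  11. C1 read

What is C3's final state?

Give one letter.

Answer: S

Derivation:
Op 1: C3 read [C3 read from I: no other sharers -> C3=E (exclusive)] -> [I,I,I,E]
Op 2: C3 read [C3 read: already in E, no change] -> [I,I,I,E]
Op 3: C3 read [C3 read: already in E, no change] -> [I,I,I,E]
Op 4: C0 read [C0 read from I: others=['C3=E'] -> C0=S, others downsized to S] -> [S,I,I,S]
Op 5: C1 write [C1 write: invalidate ['C0=S', 'C3=S'] -> C1=M] -> [I,M,I,I]
Op 6: C1 write [C1 write: already M (modified), no change] -> [I,M,I,I]
Op 7: C0 write [C0 write: invalidate ['C1=M'] -> C0=M] -> [M,I,I,I]
Op 8: C1 write [C1 write: invalidate ['C0=M'] -> C1=M] -> [I,M,I,I]
Op 9: C3 read [C3 read from I: others=['C1=M'] -> C3=S, others downsized to S] -> [I,S,I,S]
Op 10: C2 read [C2 read from I: others=['C1=S', 'C3=S'] -> C2=S, others downsized to S] -> [I,S,S,S]
Op 11: C1 read [C1 read: already in S, no change] -> [I,S,S,S]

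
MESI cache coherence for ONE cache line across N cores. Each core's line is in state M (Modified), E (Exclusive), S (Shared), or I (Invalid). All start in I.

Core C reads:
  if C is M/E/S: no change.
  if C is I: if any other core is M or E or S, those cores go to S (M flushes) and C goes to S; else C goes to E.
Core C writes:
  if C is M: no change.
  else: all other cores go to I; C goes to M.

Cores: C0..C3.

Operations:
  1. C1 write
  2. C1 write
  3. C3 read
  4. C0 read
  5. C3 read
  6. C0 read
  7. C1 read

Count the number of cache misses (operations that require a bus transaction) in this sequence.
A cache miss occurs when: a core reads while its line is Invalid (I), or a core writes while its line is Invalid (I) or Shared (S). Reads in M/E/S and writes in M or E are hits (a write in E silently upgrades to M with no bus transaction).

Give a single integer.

Answer: 3

Derivation:
Op 1: C1 write [C1 write: invalidate none -> C1=M] -> [I,M,I,I] [MISS #1: write from I]
Op 2: C1 write [C1 write: already M (modified), no change] -> [I,M,I,I] [hit: write from M]
Op 3: C3 read [C3 read from I: others=['C1=M'] -> C3=S, others downsized to S] -> [I,S,I,S] [MISS #2: read from I]
Op 4: C0 read [C0 read from I: others=['C1=S', 'C3=S'] -> C0=S, others downsized to S] -> [S,S,I,S] [MISS #3: read from I]
Op 5: C3 read [C3 read: already in S, no change] -> [S,S,I,S] [hit: read from S]
Op 6: C0 read [C0 read: already in S, no change] -> [S,S,I,S] [hit: read from S]
Op 7: C1 read [C1 read: already in S, no change] -> [S,S,I,S] [hit: read from S]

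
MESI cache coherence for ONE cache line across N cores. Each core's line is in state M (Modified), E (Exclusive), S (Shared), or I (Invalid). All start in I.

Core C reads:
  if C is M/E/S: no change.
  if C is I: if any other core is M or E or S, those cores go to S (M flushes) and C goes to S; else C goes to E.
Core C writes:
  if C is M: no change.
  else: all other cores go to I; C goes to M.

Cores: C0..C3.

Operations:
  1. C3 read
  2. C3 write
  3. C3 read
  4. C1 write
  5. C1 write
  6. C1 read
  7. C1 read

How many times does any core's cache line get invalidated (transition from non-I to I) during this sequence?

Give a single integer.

Answer: 1

Derivation:
Op 1: C3 read [C3 read from I: no other sharers -> C3=E (exclusive)] -> [I,I,I,E] (invalidations this op: 0; running total: 0)
Op 2: C3 write [C3 write: invalidate none -> C3=M] -> [I,I,I,M] (invalidations this op: 0; running total: 0)
Op 3: C3 read [C3 read: already in M, no change] -> [I,I,I,M] (invalidations this op: 0; running total: 0)
Op 4: C1 write [C1 write: invalidate ['C3=M'] -> C1=M] -> [I,M,I,I] (invalidations this op: 1; running total: 1)
Op 5: C1 write [C1 write: already M (modified), no change] -> [I,M,I,I] (invalidations this op: 0; running total: 1)
Op 6: C1 read [C1 read: already in M, no change] -> [I,M,I,I] (invalidations this op: 0; running total: 1)
Op 7: C1 read [C1 read: already in M, no change] -> [I,M,I,I] (invalidations this op: 0; running total: 1)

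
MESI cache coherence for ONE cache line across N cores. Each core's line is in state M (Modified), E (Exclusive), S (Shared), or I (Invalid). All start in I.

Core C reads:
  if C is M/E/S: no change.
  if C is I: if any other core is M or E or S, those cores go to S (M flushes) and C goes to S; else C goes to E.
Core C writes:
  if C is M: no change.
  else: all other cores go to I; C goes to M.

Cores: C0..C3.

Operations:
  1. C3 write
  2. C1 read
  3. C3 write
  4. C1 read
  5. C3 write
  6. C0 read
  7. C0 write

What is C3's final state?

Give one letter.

Op 1: C3 write [C3 write: invalidate none -> C3=M] -> [I,I,I,M]
Op 2: C1 read [C1 read from I: others=['C3=M'] -> C1=S, others downsized to S] -> [I,S,I,S]
Op 3: C3 write [C3 write: invalidate ['C1=S'] -> C3=M] -> [I,I,I,M]
Op 4: C1 read [C1 read from I: others=['C3=M'] -> C1=S, others downsized to S] -> [I,S,I,S]
Op 5: C3 write [C3 write: invalidate ['C1=S'] -> C3=M] -> [I,I,I,M]
Op 6: C0 read [C0 read from I: others=['C3=M'] -> C0=S, others downsized to S] -> [S,I,I,S]
Op 7: C0 write [C0 write: invalidate ['C3=S'] -> C0=M] -> [M,I,I,I]

Answer: I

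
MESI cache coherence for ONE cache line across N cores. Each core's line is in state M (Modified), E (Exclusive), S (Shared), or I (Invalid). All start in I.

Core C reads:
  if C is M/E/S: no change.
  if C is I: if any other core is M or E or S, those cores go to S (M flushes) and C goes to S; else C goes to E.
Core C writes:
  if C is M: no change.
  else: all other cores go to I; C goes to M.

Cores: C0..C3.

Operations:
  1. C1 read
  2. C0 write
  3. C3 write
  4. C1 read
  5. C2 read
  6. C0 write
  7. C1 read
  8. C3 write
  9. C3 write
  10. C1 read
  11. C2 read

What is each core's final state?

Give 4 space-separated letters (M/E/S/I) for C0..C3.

Op 1: C1 read [C1 read from I: no other sharers -> C1=E (exclusive)] -> [I,E,I,I]
Op 2: C0 write [C0 write: invalidate ['C1=E'] -> C0=M] -> [M,I,I,I]
Op 3: C3 write [C3 write: invalidate ['C0=M'] -> C3=M] -> [I,I,I,M]
Op 4: C1 read [C1 read from I: others=['C3=M'] -> C1=S, others downsized to S] -> [I,S,I,S]
Op 5: C2 read [C2 read from I: others=['C1=S', 'C3=S'] -> C2=S, others downsized to S] -> [I,S,S,S]
Op 6: C0 write [C0 write: invalidate ['C1=S', 'C2=S', 'C3=S'] -> C0=M] -> [M,I,I,I]
Op 7: C1 read [C1 read from I: others=['C0=M'] -> C1=S, others downsized to S] -> [S,S,I,I]
Op 8: C3 write [C3 write: invalidate ['C0=S', 'C1=S'] -> C3=M] -> [I,I,I,M]
Op 9: C3 write [C3 write: already M (modified), no change] -> [I,I,I,M]
Op 10: C1 read [C1 read from I: others=['C3=M'] -> C1=S, others downsized to S] -> [I,S,I,S]
Op 11: C2 read [C2 read from I: others=['C1=S', 'C3=S'] -> C2=S, others downsized to S] -> [I,S,S,S]

Answer: I S S S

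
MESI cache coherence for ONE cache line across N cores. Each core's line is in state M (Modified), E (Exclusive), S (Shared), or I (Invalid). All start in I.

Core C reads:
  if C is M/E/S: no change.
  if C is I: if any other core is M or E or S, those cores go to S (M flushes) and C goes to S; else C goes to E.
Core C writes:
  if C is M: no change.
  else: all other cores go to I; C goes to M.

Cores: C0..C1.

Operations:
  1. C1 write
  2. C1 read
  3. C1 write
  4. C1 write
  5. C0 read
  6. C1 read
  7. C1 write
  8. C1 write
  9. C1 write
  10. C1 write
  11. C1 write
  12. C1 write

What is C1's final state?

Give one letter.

Answer: M

Derivation:
Op 1: C1 write [C1 write: invalidate none -> C1=M] -> [I,M]
Op 2: C1 read [C1 read: already in M, no change] -> [I,M]
Op 3: C1 write [C1 write: already M (modified), no change] -> [I,M]
Op 4: C1 write [C1 write: already M (modified), no change] -> [I,M]
Op 5: C0 read [C0 read from I: others=['C1=M'] -> C0=S, others downsized to S] -> [S,S]
Op 6: C1 read [C1 read: already in S, no change] -> [S,S]
Op 7: C1 write [C1 write: invalidate ['C0=S'] -> C1=M] -> [I,M]
Op 8: C1 write [C1 write: already M (modified), no change] -> [I,M]
Op 9: C1 write [C1 write: already M (modified), no change] -> [I,M]
Op 10: C1 write [C1 write: already M (modified), no change] -> [I,M]
Op 11: C1 write [C1 write: already M (modified), no change] -> [I,M]
Op 12: C1 write [C1 write: already M (modified), no change] -> [I,M]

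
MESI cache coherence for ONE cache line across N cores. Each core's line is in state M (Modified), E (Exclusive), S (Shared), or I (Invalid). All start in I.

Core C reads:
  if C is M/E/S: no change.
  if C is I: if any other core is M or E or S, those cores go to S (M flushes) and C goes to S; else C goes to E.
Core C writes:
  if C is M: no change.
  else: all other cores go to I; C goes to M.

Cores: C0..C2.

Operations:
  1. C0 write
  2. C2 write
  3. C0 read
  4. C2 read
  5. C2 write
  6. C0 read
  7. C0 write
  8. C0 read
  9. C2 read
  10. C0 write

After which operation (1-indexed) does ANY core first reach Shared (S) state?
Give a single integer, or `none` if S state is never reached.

Op 1: C0 write [C0 write: invalidate none -> C0=M] -> [M,I,I]
Op 2: C2 write [C2 write: invalidate ['C0=M'] -> C2=M] -> [I,I,M]
Op 3: C0 read [C0 read from I: others=['C2=M'] -> C0=S, others downsized to S] -> [S,I,S]
  -> First S state at op 3; remaining ops need not be traced.

Answer: 3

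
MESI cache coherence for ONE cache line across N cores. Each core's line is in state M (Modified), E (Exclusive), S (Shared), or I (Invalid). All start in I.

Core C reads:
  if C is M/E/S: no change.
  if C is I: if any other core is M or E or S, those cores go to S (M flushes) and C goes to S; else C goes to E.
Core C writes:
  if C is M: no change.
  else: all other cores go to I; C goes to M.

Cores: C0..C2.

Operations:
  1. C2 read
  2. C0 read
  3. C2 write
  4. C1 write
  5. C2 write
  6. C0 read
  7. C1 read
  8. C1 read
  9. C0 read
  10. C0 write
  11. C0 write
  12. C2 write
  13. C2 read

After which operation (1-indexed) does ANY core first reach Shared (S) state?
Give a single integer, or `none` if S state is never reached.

Answer: 2

Derivation:
Op 1: C2 read [C2 read from I: no other sharers -> C2=E (exclusive)] -> [I,I,E]
Op 2: C0 read [C0 read from I: others=['C2=E'] -> C0=S, others downsized to S] -> [S,I,S]
  -> First S state at op 2; remaining ops need not be traced.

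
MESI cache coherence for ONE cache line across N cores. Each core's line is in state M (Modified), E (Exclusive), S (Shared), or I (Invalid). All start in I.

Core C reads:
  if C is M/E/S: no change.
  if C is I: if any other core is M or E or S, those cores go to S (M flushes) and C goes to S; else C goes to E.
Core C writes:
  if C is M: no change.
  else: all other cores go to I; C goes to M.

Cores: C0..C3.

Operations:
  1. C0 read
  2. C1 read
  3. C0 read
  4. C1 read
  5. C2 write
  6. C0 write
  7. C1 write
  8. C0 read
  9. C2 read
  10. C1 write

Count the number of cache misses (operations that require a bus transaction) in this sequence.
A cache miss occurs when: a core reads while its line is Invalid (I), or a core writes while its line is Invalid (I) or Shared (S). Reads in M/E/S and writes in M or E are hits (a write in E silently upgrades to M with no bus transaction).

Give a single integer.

Op 1: C0 read [C0 read from I: no other sharers -> C0=E (exclusive)] -> [E,I,I,I] [MISS #1: read from I]
Op 2: C1 read [C1 read from I: others=['C0=E'] -> C1=S, others downsized to S] -> [S,S,I,I] [MISS #2: read from I]
Op 3: C0 read [C0 read: already in S, no change] -> [S,S,I,I] [hit: read from S]
Op 4: C1 read [C1 read: already in S, no change] -> [S,S,I,I] [hit: read from S]
Op 5: C2 write [C2 write: invalidate ['C0=S', 'C1=S'] -> C2=M] -> [I,I,M,I] [MISS #3: write from I]
Op 6: C0 write [C0 write: invalidate ['C2=M'] -> C0=M] -> [M,I,I,I] [MISS #4: write from I]
Op 7: C1 write [C1 write: invalidate ['C0=M'] -> C1=M] -> [I,M,I,I] [MISS #5: write from I]
Op 8: C0 read [C0 read from I: others=['C1=M'] -> C0=S, others downsized to S] -> [S,S,I,I] [MISS #6: read from I]
Op 9: C2 read [C2 read from I: others=['C0=S', 'C1=S'] -> C2=S, others downsized to S] -> [S,S,S,I] [MISS #7: read from I]
Op 10: C1 write [C1 write: invalidate ['C0=S', 'C2=S'] -> C1=M] -> [I,M,I,I] [MISS #8: write from S]

Answer: 8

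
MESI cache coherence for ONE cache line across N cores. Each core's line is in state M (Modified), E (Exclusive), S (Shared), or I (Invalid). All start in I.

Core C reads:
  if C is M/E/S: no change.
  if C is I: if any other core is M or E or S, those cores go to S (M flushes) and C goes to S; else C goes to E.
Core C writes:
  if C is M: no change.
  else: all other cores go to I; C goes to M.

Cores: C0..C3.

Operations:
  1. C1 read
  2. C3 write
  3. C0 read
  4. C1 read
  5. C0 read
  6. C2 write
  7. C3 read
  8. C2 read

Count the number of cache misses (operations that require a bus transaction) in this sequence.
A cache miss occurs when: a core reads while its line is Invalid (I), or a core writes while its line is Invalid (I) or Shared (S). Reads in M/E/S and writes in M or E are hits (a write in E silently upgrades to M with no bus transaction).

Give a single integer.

Answer: 6

Derivation:
Op 1: C1 read [C1 read from I: no other sharers -> C1=E (exclusive)] -> [I,E,I,I] [MISS #1: read from I]
Op 2: C3 write [C3 write: invalidate ['C1=E'] -> C3=M] -> [I,I,I,M] [MISS #2: write from I]
Op 3: C0 read [C0 read from I: others=['C3=M'] -> C0=S, others downsized to S] -> [S,I,I,S] [MISS #3: read from I]
Op 4: C1 read [C1 read from I: others=['C0=S', 'C3=S'] -> C1=S, others downsized to S] -> [S,S,I,S] [MISS #4: read from I]
Op 5: C0 read [C0 read: already in S, no change] -> [S,S,I,S] [hit: read from S]
Op 6: C2 write [C2 write: invalidate ['C0=S', 'C1=S', 'C3=S'] -> C2=M] -> [I,I,M,I] [MISS #5: write from I]
Op 7: C3 read [C3 read from I: others=['C2=M'] -> C3=S, others downsized to S] -> [I,I,S,S] [MISS #6: read from I]
Op 8: C2 read [C2 read: already in S, no change] -> [I,I,S,S] [hit: read from S]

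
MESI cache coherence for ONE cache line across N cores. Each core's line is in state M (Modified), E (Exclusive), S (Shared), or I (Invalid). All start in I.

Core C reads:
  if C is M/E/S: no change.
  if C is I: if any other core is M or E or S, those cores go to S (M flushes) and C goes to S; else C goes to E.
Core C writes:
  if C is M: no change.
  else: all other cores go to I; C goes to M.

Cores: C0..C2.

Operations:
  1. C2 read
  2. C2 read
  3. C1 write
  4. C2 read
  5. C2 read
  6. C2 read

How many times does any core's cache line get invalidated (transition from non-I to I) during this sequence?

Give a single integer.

Op 1: C2 read [C2 read from I: no other sharers -> C2=E (exclusive)] -> [I,I,E] (invalidations this op: 0; running total: 0)
Op 2: C2 read [C2 read: already in E, no change] -> [I,I,E] (invalidations this op: 0; running total: 0)
Op 3: C1 write [C1 write: invalidate ['C2=E'] -> C1=M] -> [I,M,I] (invalidations this op: 1; running total: 1)
Op 4: C2 read [C2 read from I: others=['C1=M'] -> C2=S, others downsized to S] -> [I,S,S] (invalidations this op: 0; running total: 1)
Op 5: C2 read [C2 read: already in S, no change] -> [I,S,S] (invalidations this op: 0; running total: 1)
Op 6: C2 read [C2 read: already in S, no change] -> [I,S,S] (invalidations this op: 0; running total: 1)

Answer: 1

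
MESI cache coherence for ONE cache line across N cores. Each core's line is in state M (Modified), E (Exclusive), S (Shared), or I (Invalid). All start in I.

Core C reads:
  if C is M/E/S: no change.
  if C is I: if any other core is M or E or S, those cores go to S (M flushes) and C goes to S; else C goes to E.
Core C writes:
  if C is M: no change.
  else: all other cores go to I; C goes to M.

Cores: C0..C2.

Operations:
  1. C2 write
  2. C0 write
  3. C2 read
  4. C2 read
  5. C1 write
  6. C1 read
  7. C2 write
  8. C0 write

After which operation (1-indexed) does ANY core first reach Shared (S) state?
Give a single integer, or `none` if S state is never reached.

Op 1: C2 write [C2 write: invalidate none -> C2=M] -> [I,I,M]
Op 2: C0 write [C0 write: invalidate ['C2=M'] -> C0=M] -> [M,I,I]
Op 3: C2 read [C2 read from I: others=['C0=M'] -> C2=S, others downsized to S] -> [S,I,S]
  -> First S state at op 3; remaining ops need not be traced.

Answer: 3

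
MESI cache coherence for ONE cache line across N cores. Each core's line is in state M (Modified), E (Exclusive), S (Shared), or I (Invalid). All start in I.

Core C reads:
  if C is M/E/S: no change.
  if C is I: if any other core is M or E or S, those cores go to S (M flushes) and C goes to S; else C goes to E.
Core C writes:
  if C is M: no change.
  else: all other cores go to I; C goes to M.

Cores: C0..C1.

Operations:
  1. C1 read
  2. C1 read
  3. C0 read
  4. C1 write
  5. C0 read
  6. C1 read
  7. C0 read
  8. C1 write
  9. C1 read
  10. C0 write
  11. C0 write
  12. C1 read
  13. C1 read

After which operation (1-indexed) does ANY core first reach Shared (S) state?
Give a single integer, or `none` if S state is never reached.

Answer: 3

Derivation:
Op 1: C1 read [C1 read from I: no other sharers -> C1=E (exclusive)] -> [I,E]
Op 2: C1 read [C1 read: already in E, no change] -> [I,E]
Op 3: C0 read [C0 read from I: others=['C1=E'] -> C0=S, others downsized to S] -> [S,S]
  -> First S state at op 3; remaining ops need not be traced.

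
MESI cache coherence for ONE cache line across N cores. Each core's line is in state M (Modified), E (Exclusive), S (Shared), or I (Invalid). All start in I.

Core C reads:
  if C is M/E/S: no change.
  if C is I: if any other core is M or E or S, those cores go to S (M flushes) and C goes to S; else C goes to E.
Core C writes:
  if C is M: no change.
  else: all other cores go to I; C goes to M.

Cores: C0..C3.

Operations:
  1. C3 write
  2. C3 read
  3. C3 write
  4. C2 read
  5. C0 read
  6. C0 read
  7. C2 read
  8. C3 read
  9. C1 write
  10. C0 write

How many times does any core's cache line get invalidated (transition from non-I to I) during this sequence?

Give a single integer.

Op 1: C3 write [C3 write: invalidate none -> C3=M] -> [I,I,I,M] (invalidations this op: 0; running total: 0)
Op 2: C3 read [C3 read: already in M, no change] -> [I,I,I,M] (invalidations this op: 0; running total: 0)
Op 3: C3 write [C3 write: already M (modified), no change] -> [I,I,I,M] (invalidations this op: 0; running total: 0)
Op 4: C2 read [C2 read from I: others=['C3=M'] -> C2=S, others downsized to S] -> [I,I,S,S] (invalidations this op: 0; running total: 0)
Op 5: C0 read [C0 read from I: others=['C2=S', 'C3=S'] -> C0=S, others downsized to S] -> [S,I,S,S] (invalidations this op: 0; running total: 0)
Op 6: C0 read [C0 read: already in S, no change] -> [S,I,S,S] (invalidations this op: 0; running total: 0)
Op 7: C2 read [C2 read: already in S, no change] -> [S,I,S,S] (invalidations this op: 0; running total: 0)
Op 8: C3 read [C3 read: already in S, no change] -> [S,I,S,S] (invalidations this op: 0; running total: 0)
Op 9: C1 write [C1 write: invalidate ['C0=S', 'C2=S', 'C3=S'] -> C1=M] -> [I,M,I,I] (invalidations this op: 3; running total: 3)
Op 10: C0 write [C0 write: invalidate ['C1=M'] -> C0=M] -> [M,I,I,I] (invalidations this op: 1; running total: 4)

Answer: 4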